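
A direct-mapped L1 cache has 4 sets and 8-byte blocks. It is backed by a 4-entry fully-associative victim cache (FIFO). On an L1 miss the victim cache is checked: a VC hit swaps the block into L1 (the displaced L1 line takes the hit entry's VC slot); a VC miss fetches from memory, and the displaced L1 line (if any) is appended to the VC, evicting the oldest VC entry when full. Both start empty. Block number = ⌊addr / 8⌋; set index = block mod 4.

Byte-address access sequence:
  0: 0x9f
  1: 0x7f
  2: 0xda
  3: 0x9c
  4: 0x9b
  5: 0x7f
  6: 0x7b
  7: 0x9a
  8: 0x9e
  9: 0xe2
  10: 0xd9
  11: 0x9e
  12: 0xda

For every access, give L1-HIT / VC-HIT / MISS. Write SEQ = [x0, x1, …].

0: 0x9f (blk 19, set 3) → MISS  vc=[]
1: 0x7f (blk 15, set 3) → MISS  vc=[19]
2: 0xda (blk 27, set 3) → MISS  vc=[19, 15]
3: 0x9c (blk 19, set 3) → VC-HIT  vc=[27, 15]
4: 0x9b (blk 19, set 3) → L1-HIT  vc=[27, 15]
5: 0x7f (blk 15, set 3) → VC-HIT  vc=[27, 19]
6: 0x7b (blk 15, set 3) → L1-HIT  vc=[27, 19]
7: 0x9a (blk 19, set 3) → VC-HIT  vc=[27, 15]
8: 0x9e (blk 19, set 3) → L1-HIT  vc=[27, 15]
9: 0xe2 (blk 28, set 0) → MISS  vc=[27, 15]
10: 0xd9 (blk 27, set 3) → VC-HIT  vc=[19, 15]
11: 0x9e (blk 19, set 3) → VC-HIT  vc=[27, 15]
12: 0xda (blk 27, set 3) → VC-HIT  vc=[19, 15]

SEQ = [MISS, MISS, MISS, VC-HIT, L1-HIT, VC-HIT, L1-HIT, VC-HIT, L1-HIT, MISS, VC-HIT, VC-HIT, VC-HIT]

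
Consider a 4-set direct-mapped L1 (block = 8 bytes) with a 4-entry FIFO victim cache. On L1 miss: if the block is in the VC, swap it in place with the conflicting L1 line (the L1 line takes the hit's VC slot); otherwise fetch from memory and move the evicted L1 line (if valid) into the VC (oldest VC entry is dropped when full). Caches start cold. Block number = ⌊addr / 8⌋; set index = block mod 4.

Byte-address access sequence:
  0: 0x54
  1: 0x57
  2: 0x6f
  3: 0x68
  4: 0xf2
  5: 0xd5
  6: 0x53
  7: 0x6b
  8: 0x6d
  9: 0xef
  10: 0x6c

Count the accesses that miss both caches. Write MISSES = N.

MISSES = 5

#0 0x54→b10/s2 MISS; vc=[]
#1 0x57→b10/s2 L1-HIT; vc=[]
#2 0x6f→b13/s1 MISS; vc=[]
#3 0x68→b13/s1 L1-HIT; vc=[]
#4 0xf2→b30/s2 MISS; vc=[10]
#5 0xd5→b26/s2 MISS; vc=[10,30]
#6 0x53→b10/s2 VC-HIT; vc=[26,30]
#7 0x6b→b13/s1 L1-HIT; vc=[26,30]
#8 0x6d→b13/s1 L1-HIT; vc=[26,30]
#9 0xef→b29/s1 MISS; vc=[26,30,13]
#10 0x6c→b13/s1 VC-HIT; vc=[26,30,29]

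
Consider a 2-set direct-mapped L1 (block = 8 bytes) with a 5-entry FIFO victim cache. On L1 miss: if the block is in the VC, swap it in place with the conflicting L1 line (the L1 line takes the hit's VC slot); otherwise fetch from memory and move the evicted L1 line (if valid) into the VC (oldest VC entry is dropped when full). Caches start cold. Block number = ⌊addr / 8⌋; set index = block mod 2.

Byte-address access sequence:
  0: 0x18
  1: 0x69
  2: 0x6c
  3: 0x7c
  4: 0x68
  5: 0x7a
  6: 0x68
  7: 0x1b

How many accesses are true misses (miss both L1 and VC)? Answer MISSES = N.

MISSES = 3

0: 0x18 (blk 3, set 1) → MISS  vc=[]
1: 0x69 (blk 13, set 1) → MISS  vc=[3]
2: 0x6c (blk 13, set 1) → L1-HIT  vc=[3]
3: 0x7c (blk 15, set 1) → MISS  vc=[3, 13]
4: 0x68 (blk 13, set 1) → VC-HIT  vc=[3, 15]
5: 0x7a (blk 15, set 1) → VC-HIT  vc=[3, 13]
6: 0x68 (blk 13, set 1) → VC-HIT  vc=[3, 15]
7: 0x1b (blk 3, set 1) → VC-HIT  vc=[13, 15]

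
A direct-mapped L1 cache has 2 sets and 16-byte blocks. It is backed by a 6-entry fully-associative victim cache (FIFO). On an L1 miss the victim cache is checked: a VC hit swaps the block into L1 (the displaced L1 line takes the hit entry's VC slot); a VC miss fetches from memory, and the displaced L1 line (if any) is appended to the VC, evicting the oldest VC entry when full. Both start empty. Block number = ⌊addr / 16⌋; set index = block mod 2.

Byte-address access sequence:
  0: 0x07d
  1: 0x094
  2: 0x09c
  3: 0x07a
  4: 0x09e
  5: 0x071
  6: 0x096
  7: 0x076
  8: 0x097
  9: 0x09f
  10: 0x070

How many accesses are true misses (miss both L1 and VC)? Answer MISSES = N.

  [0] addr=0x7d blk=7 s=1: MISS | VC []
  [1] addr=0x94 blk=9 s=1: MISS | VC [7]
  [2] addr=0x9c blk=9 s=1: L1-HIT | VC [7]
  [3] addr=0x7a blk=7 s=1: VC-HIT | VC [9]
  [4] addr=0x9e blk=9 s=1: VC-HIT | VC [7]
  [5] addr=0x71 blk=7 s=1: VC-HIT | VC [9]
  [6] addr=0x96 blk=9 s=1: VC-HIT | VC [7]
  [7] addr=0x76 blk=7 s=1: VC-HIT | VC [9]
  [8] addr=0x97 blk=9 s=1: VC-HIT | VC [7]
  [9] addr=0x9f blk=9 s=1: L1-HIT | VC [7]
  [10] addr=0x70 blk=7 s=1: VC-HIT | VC [9]

MISSES = 2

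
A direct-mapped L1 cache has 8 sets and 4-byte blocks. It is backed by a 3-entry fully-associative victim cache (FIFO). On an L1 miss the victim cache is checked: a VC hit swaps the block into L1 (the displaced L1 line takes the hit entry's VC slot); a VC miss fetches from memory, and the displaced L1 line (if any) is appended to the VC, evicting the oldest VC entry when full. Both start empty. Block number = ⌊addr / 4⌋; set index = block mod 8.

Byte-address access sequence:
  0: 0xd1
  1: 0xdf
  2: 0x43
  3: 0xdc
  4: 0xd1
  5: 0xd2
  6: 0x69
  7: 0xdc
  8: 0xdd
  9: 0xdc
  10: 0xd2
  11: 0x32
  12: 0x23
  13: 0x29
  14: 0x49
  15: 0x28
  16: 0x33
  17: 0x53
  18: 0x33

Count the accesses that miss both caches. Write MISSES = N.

0: 0xd1 (blk 52, set 4) → MISS  vc=[]
1: 0xdf (blk 55, set 7) → MISS  vc=[]
2: 0x43 (blk 16, set 0) → MISS  vc=[]
3: 0xdc (blk 55, set 7) → L1-HIT  vc=[]
4: 0xd1 (blk 52, set 4) → L1-HIT  vc=[]
5: 0xd2 (blk 52, set 4) → L1-HIT  vc=[]
6: 0x69 (blk 26, set 2) → MISS  vc=[]
7: 0xdc (blk 55, set 7) → L1-HIT  vc=[]
8: 0xdd (blk 55, set 7) → L1-HIT  vc=[]
9: 0xdc (blk 55, set 7) → L1-HIT  vc=[]
10: 0xd2 (blk 52, set 4) → L1-HIT  vc=[]
11: 0x32 (blk 12, set 4) → MISS  vc=[52]
12: 0x23 (blk 8, set 0) → MISS  vc=[52, 16]
13: 0x29 (blk 10, set 2) → MISS  vc=[52, 16, 26]
14: 0x49 (blk 18, set 2) → MISS  vc=[16, 26, 10]
15: 0x28 (blk 10, set 2) → VC-HIT  vc=[16, 26, 18]
16: 0x33 (blk 12, set 4) → L1-HIT  vc=[16, 26, 18]
17: 0x53 (blk 20, set 4) → MISS  vc=[26, 18, 12]
18: 0x33 (blk 12, set 4) → VC-HIT  vc=[26, 18, 20]

MISSES = 9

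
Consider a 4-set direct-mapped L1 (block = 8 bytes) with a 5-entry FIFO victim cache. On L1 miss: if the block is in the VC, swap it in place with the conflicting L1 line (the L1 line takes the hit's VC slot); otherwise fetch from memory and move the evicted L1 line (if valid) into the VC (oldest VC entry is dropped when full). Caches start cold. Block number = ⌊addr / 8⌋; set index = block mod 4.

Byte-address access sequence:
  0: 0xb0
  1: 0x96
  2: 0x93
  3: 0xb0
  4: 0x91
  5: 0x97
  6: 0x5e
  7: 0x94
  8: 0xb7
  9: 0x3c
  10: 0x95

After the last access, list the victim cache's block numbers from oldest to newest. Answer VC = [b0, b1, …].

VC = [22, 11]

#0 0xb0→b22/s2 MISS; vc=[]
#1 0x96→b18/s2 MISS; vc=[22]
#2 0x93→b18/s2 L1-HIT; vc=[22]
#3 0xb0→b22/s2 VC-HIT; vc=[18]
#4 0x91→b18/s2 VC-HIT; vc=[22]
#5 0x97→b18/s2 L1-HIT; vc=[22]
#6 0x5e→b11/s3 MISS; vc=[22]
#7 0x94→b18/s2 L1-HIT; vc=[22]
#8 0xb7→b22/s2 VC-HIT; vc=[18]
#9 0x3c→b7/s3 MISS; vc=[18,11]
#10 0x95→b18/s2 VC-HIT; vc=[22,11]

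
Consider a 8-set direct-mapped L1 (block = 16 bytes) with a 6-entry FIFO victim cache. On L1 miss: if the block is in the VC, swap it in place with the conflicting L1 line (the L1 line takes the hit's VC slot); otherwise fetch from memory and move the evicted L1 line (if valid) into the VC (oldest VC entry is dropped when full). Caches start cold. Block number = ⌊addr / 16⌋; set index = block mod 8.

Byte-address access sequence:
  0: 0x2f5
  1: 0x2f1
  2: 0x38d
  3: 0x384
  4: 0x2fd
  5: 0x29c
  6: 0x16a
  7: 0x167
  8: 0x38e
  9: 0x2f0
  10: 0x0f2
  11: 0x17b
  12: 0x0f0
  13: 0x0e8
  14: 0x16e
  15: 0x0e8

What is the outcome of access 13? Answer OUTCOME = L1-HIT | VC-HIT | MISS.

  [0] addr=0x2f5 blk=47 s=7: MISS | VC []
  [1] addr=0x2f1 blk=47 s=7: L1-HIT | VC []
  [2] addr=0x38d blk=56 s=0: MISS | VC []
  [3] addr=0x384 blk=56 s=0: L1-HIT | VC []
  [4] addr=0x2fd blk=47 s=7: L1-HIT | VC []
  [5] addr=0x29c blk=41 s=1: MISS | VC []
  [6] addr=0x16a blk=22 s=6: MISS | VC []
  [7] addr=0x167 blk=22 s=6: L1-HIT | VC []
  [8] addr=0x38e blk=56 s=0: L1-HIT | VC []
  [9] addr=0x2f0 blk=47 s=7: L1-HIT | VC []
  [10] addr=0xf2 blk=15 s=7: MISS | VC [47]
  [11] addr=0x17b blk=23 s=7: MISS | VC [47, 15]
  [12] addr=0xf0 blk=15 s=7: VC-HIT | VC [47, 23]
  [13] addr=0xe8 blk=14 s=6: MISS | VC [47, 23, 22]
  [14] addr=0x16e blk=22 s=6: VC-HIT | VC [47, 23, 14]
  [15] addr=0xe8 blk=14 s=6: VC-HIT | VC [47, 23, 22]

OUTCOME = MISS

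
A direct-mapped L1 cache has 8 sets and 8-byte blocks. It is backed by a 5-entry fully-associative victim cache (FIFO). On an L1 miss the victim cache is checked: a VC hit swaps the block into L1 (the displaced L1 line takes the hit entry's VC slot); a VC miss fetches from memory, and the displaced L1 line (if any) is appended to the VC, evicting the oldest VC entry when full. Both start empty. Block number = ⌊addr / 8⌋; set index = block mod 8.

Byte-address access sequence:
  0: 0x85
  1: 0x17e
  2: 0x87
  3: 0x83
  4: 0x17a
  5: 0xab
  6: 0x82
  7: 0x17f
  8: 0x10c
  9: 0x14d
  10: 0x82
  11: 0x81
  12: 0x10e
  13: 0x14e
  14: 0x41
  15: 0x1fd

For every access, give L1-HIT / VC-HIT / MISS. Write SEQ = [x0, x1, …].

0: 0x85 (blk 16, set 0) → MISS  vc=[]
1: 0x17e (blk 47, set 7) → MISS  vc=[]
2: 0x87 (blk 16, set 0) → L1-HIT  vc=[]
3: 0x83 (blk 16, set 0) → L1-HIT  vc=[]
4: 0x17a (blk 47, set 7) → L1-HIT  vc=[]
5: 0xab (blk 21, set 5) → MISS  vc=[]
6: 0x82 (blk 16, set 0) → L1-HIT  vc=[]
7: 0x17f (blk 47, set 7) → L1-HIT  vc=[]
8: 0x10c (blk 33, set 1) → MISS  vc=[]
9: 0x14d (blk 41, set 1) → MISS  vc=[33]
10: 0x82 (blk 16, set 0) → L1-HIT  vc=[33]
11: 0x81 (blk 16, set 0) → L1-HIT  vc=[33]
12: 0x10e (blk 33, set 1) → VC-HIT  vc=[41]
13: 0x14e (blk 41, set 1) → VC-HIT  vc=[33]
14: 0x41 (blk 8, set 0) → MISS  vc=[33, 16]
15: 0x1fd (blk 63, set 7) → MISS  vc=[33, 16, 47]

SEQ = [MISS, MISS, L1-HIT, L1-HIT, L1-HIT, MISS, L1-HIT, L1-HIT, MISS, MISS, L1-HIT, L1-HIT, VC-HIT, VC-HIT, MISS, MISS]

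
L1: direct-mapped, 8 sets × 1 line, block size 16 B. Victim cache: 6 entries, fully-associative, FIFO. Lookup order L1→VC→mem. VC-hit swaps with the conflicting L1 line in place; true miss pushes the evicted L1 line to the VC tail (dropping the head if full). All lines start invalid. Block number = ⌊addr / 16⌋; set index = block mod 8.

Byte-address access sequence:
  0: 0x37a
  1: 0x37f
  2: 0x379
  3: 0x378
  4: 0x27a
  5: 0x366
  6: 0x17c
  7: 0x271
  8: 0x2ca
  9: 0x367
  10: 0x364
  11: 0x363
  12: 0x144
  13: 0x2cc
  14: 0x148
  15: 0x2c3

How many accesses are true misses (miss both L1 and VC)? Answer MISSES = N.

0: 0x37a (blk 55, set 7) → MISS  vc=[]
1: 0x37f (blk 55, set 7) → L1-HIT  vc=[]
2: 0x379 (blk 55, set 7) → L1-HIT  vc=[]
3: 0x378 (blk 55, set 7) → L1-HIT  vc=[]
4: 0x27a (blk 39, set 7) → MISS  vc=[55]
5: 0x366 (blk 54, set 6) → MISS  vc=[55]
6: 0x17c (blk 23, set 7) → MISS  vc=[55, 39]
7: 0x271 (blk 39, set 7) → VC-HIT  vc=[55, 23]
8: 0x2ca (blk 44, set 4) → MISS  vc=[55, 23]
9: 0x367 (blk 54, set 6) → L1-HIT  vc=[55, 23]
10: 0x364 (blk 54, set 6) → L1-HIT  vc=[55, 23]
11: 0x363 (blk 54, set 6) → L1-HIT  vc=[55, 23]
12: 0x144 (blk 20, set 4) → MISS  vc=[55, 23, 44]
13: 0x2cc (blk 44, set 4) → VC-HIT  vc=[55, 23, 20]
14: 0x148 (blk 20, set 4) → VC-HIT  vc=[55, 23, 44]
15: 0x2c3 (blk 44, set 4) → VC-HIT  vc=[55, 23, 20]

MISSES = 6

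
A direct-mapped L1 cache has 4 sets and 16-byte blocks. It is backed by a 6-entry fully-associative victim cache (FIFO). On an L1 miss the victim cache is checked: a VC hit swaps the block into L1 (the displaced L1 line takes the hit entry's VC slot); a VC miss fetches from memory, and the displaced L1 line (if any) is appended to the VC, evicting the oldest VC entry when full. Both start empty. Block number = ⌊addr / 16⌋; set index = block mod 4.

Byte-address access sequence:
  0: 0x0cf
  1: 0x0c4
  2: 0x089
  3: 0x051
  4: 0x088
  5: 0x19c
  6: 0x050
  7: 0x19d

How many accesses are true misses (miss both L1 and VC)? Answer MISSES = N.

MISSES = 4

0: 0xcf (blk 12, set 0) → MISS  vc=[]
1: 0xc4 (blk 12, set 0) → L1-HIT  vc=[]
2: 0x89 (blk 8, set 0) → MISS  vc=[12]
3: 0x51 (blk 5, set 1) → MISS  vc=[12]
4: 0x88 (blk 8, set 0) → L1-HIT  vc=[12]
5: 0x19c (blk 25, set 1) → MISS  vc=[12, 5]
6: 0x50 (blk 5, set 1) → VC-HIT  vc=[12, 25]
7: 0x19d (blk 25, set 1) → VC-HIT  vc=[12, 5]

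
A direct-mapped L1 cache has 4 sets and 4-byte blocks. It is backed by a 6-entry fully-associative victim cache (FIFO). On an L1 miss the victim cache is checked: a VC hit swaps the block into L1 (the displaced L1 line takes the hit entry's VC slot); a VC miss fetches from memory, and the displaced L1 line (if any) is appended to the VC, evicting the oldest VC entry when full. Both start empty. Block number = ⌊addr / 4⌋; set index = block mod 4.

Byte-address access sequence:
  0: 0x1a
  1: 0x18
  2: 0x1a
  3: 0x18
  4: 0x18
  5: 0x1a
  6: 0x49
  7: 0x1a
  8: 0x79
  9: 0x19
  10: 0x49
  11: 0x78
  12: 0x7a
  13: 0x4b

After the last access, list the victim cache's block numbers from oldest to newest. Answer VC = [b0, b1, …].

VC = [6, 30]

  [0] addr=0x1a blk=6 s=2: MISS | VC []
  [1] addr=0x18 blk=6 s=2: L1-HIT | VC []
  [2] addr=0x1a blk=6 s=2: L1-HIT | VC []
  [3] addr=0x18 blk=6 s=2: L1-HIT | VC []
  [4] addr=0x18 blk=6 s=2: L1-HIT | VC []
  [5] addr=0x1a blk=6 s=2: L1-HIT | VC []
  [6] addr=0x49 blk=18 s=2: MISS | VC [6]
  [7] addr=0x1a blk=6 s=2: VC-HIT | VC [18]
  [8] addr=0x79 blk=30 s=2: MISS | VC [18, 6]
  [9] addr=0x19 blk=6 s=2: VC-HIT | VC [18, 30]
  [10] addr=0x49 blk=18 s=2: VC-HIT | VC [6, 30]
  [11] addr=0x78 blk=30 s=2: VC-HIT | VC [6, 18]
  [12] addr=0x7a blk=30 s=2: L1-HIT | VC [6, 18]
  [13] addr=0x4b blk=18 s=2: VC-HIT | VC [6, 30]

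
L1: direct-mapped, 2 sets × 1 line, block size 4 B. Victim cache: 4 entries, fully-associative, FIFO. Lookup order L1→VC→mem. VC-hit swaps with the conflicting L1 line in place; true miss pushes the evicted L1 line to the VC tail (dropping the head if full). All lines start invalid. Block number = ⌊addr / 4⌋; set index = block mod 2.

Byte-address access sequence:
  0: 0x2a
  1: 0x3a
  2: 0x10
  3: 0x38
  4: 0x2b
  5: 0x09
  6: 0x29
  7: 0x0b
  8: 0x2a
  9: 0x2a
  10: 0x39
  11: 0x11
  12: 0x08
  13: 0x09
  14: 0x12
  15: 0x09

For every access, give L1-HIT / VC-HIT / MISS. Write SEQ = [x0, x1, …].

SEQ = [MISS, MISS, MISS, VC-HIT, VC-HIT, MISS, VC-HIT, VC-HIT, VC-HIT, L1-HIT, VC-HIT, VC-HIT, VC-HIT, L1-HIT, VC-HIT, VC-HIT]

0: 0x2a (blk 10, set 0) → MISS  vc=[]
1: 0x3a (blk 14, set 0) → MISS  vc=[10]
2: 0x10 (blk 4, set 0) → MISS  vc=[10, 14]
3: 0x38 (blk 14, set 0) → VC-HIT  vc=[10, 4]
4: 0x2b (blk 10, set 0) → VC-HIT  vc=[14, 4]
5: 0x9 (blk 2, set 0) → MISS  vc=[14, 4, 10]
6: 0x29 (blk 10, set 0) → VC-HIT  vc=[14, 4, 2]
7: 0xb (blk 2, set 0) → VC-HIT  vc=[14, 4, 10]
8: 0x2a (blk 10, set 0) → VC-HIT  vc=[14, 4, 2]
9: 0x2a (blk 10, set 0) → L1-HIT  vc=[14, 4, 2]
10: 0x39 (blk 14, set 0) → VC-HIT  vc=[10, 4, 2]
11: 0x11 (blk 4, set 0) → VC-HIT  vc=[10, 14, 2]
12: 0x8 (blk 2, set 0) → VC-HIT  vc=[10, 14, 4]
13: 0x9 (blk 2, set 0) → L1-HIT  vc=[10, 14, 4]
14: 0x12 (blk 4, set 0) → VC-HIT  vc=[10, 14, 2]
15: 0x9 (blk 2, set 0) → VC-HIT  vc=[10, 14, 4]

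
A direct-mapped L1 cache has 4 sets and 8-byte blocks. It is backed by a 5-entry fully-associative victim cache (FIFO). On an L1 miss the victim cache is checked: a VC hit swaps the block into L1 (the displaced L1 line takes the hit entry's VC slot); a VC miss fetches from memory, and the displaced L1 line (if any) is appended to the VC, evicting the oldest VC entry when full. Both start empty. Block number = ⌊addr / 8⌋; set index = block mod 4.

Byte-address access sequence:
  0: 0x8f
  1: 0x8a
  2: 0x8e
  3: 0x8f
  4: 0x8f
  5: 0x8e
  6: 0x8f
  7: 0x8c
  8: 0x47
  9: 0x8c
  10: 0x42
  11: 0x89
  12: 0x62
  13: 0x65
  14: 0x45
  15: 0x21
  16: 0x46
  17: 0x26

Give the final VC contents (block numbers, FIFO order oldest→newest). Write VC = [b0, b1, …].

  [0] addr=0x8f blk=17 s=1: MISS | VC []
  [1] addr=0x8a blk=17 s=1: L1-HIT | VC []
  [2] addr=0x8e blk=17 s=1: L1-HIT | VC []
  [3] addr=0x8f blk=17 s=1: L1-HIT | VC []
  [4] addr=0x8f blk=17 s=1: L1-HIT | VC []
  [5] addr=0x8e blk=17 s=1: L1-HIT | VC []
  [6] addr=0x8f blk=17 s=1: L1-HIT | VC []
  [7] addr=0x8c blk=17 s=1: L1-HIT | VC []
  [8] addr=0x47 blk=8 s=0: MISS | VC []
  [9] addr=0x8c blk=17 s=1: L1-HIT | VC []
  [10] addr=0x42 blk=8 s=0: L1-HIT | VC []
  [11] addr=0x89 blk=17 s=1: L1-HIT | VC []
  [12] addr=0x62 blk=12 s=0: MISS | VC [8]
  [13] addr=0x65 blk=12 s=0: L1-HIT | VC [8]
  [14] addr=0x45 blk=8 s=0: VC-HIT | VC [12]
  [15] addr=0x21 blk=4 s=0: MISS | VC [12, 8]
  [16] addr=0x46 blk=8 s=0: VC-HIT | VC [12, 4]
  [17] addr=0x26 blk=4 s=0: VC-HIT | VC [12, 8]

VC = [12, 8]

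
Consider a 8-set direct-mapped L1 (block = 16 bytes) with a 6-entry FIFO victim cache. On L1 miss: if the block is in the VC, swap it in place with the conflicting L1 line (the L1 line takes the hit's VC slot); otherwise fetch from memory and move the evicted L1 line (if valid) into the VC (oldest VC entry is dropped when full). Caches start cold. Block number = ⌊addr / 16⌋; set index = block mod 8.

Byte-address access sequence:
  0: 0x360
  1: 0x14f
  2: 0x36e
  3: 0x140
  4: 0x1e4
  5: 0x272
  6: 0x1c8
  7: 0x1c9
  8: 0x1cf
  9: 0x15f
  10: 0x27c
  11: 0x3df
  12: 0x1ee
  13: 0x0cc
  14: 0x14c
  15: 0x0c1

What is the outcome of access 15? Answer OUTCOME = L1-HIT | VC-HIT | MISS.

OUTCOME = VC-HIT

#0 0x360→b54/s6 MISS; vc=[]
#1 0x14f→b20/s4 MISS; vc=[]
#2 0x36e→b54/s6 L1-HIT; vc=[]
#3 0x140→b20/s4 L1-HIT; vc=[]
#4 0x1e4→b30/s6 MISS; vc=[54]
#5 0x272→b39/s7 MISS; vc=[54]
#6 0x1c8→b28/s4 MISS; vc=[54,20]
#7 0x1c9→b28/s4 L1-HIT; vc=[54,20]
#8 0x1cf→b28/s4 L1-HIT; vc=[54,20]
#9 0x15f→b21/s5 MISS; vc=[54,20]
#10 0x27c→b39/s7 L1-HIT; vc=[54,20]
#11 0x3df→b61/s5 MISS; vc=[54,20,21]
#12 0x1ee→b30/s6 L1-HIT; vc=[54,20,21]
#13 0xcc→b12/s4 MISS; vc=[54,20,21,28]
#14 0x14c→b20/s4 VC-HIT; vc=[54,12,21,28]
#15 0xc1→b12/s4 VC-HIT; vc=[54,20,21,28]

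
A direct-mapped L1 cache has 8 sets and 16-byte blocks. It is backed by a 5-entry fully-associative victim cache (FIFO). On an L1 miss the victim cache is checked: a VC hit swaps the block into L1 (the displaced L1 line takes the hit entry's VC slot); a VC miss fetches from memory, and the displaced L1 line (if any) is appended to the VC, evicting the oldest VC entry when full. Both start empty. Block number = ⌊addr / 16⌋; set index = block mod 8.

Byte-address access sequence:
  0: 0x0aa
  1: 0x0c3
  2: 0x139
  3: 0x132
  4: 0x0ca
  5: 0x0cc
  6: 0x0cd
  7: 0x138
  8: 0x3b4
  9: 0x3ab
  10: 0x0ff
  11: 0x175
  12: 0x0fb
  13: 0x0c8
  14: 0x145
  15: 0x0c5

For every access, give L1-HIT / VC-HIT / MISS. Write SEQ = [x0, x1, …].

#0 0xaa→b10/s2 MISS; vc=[]
#1 0xc3→b12/s4 MISS; vc=[]
#2 0x139→b19/s3 MISS; vc=[]
#3 0x132→b19/s3 L1-HIT; vc=[]
#4 0xca→b12/s4 L1-HIT; vc=[]
#5 0xcc→b12/s4 L1-HIT; vc=[]
#6 0xcd→b12/s4 L1-HIT; vc=[]
#7 0x138→b19/s3 L1-HIT; vc=[]
#8 0x3b4→b59/s3 MISS; vc=[19]
#9 0x3ab→b58/s2 MISS; vc=[19,10]
#10 0xff→b15/s7 MISS; vc=[19,10]
#11 0x175→b23/s7 MISS; vc=[19,10,15]
#12 0xfb→b15/s7 VC-HIT; vc=[19,10,23]
#13 0xc8→b12/s4 L1-HIT; vc=[19,10,23]
#14 0x145→b20/s4 MISS; vc=[19,10,23,12]
#15 0xc5→b12/s4 VC-HIT; vc=[19,10,23,20]

SEQ = [MISS, MISS, MISS, L1-HIT, L1-HIT, L1-HIT, L1-HIT, L1-HIT, MISS, MISS, MISS, MISS, VC-HIT, L1-HIT, MISS, VC-HIT]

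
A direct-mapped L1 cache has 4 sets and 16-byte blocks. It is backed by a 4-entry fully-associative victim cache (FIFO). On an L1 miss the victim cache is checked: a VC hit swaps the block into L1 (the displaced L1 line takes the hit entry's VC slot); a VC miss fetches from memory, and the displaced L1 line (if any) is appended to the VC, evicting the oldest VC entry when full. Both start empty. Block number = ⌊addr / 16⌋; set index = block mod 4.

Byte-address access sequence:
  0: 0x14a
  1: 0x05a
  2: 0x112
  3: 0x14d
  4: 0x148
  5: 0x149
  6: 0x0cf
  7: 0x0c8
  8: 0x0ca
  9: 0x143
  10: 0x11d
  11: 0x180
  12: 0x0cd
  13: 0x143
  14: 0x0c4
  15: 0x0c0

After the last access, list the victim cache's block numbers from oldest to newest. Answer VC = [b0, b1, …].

VC = [5, 24, 20]

0: 0x14a (blk 20, set 0) → MISS  vc=[]
1: 0x5a (blk 5, set 1) → MISS  vc=[]
2: 0x112 (blk 17, set 1) → MISS  vc=[5]
3: 0x14d (blk 20, set 0) → L1-HIT  vc=[5]
4: 0x148 (blk 20, set 0) → L1-HIT  vc=[5]
5: 0x149 (blk 20, set 0) → L1-HIT  vc=[5]
6: 0xcf (blk 12, set 0) → MISS  vc=[5, 20]
7: 0xc8 (blk 12, set 0) → L1-HIT  vc=[5, 20]
8: 0xca (blk 12, set 0) → L1-HIT  vc=[5, 20]
9: 0x143 (blk 20, set 0) → VC-HIT  vc=[5, 12]
10: 0x11d (blk 17, set 1) → L1-HIT  vc=[5, 12]
11: 0x180 (blk 24, set 0) → MISS  vc=[5, 12, 20]
12: 0xcd (blk 12, set 0) → VC-HIT  vc=[5, 24, 20]
13: 0x143 (blk 20, set 0) → VC-HIT  vc=[5, 24, 12]
14: 0xc4 (blk 12, set 0) → VC-HIT  vc=[5, 24, 20]
15: 0xc0 (blk 12, set 0) → L1-HIT  vc=[5, 24, 20]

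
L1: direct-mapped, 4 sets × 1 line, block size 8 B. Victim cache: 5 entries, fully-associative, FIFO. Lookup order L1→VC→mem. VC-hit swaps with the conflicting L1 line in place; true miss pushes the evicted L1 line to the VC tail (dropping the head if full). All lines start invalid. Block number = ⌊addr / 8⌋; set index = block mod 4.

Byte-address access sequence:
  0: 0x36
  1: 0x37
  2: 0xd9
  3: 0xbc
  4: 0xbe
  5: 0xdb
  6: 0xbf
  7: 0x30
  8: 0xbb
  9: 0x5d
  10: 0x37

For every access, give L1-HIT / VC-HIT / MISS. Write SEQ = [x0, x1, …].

SEQ = [MISS, L1-HIT, MISS, MISS, L1-HIT, VC-HIT, VC-HIT, L1-HIT, L1-HIT, MISS, L1-HIT]

#0 0x36→b6/s2 MISS; vc=[]
#1 0x37→b6/s2 L1-HIT; vc=[]
#2 0xd9→b27/s3 MISS; vc=[]
#3 0xbc→b23/s3 MISS; vc=[27]
#4 0xbe→b23/s3 L1-HIT; vc=[27]
#5 0xdb→b27/s3 VC-HIT; vc=[23]
#6 0xbf→b23/s3 VC-HIT; vc=[27]
#7 0x30→b6/s2 L1-HIT; vc=[27]
#8 0xbb→b23/s3 L1-HIT; vc=[27]
#9 0x5d→b11/s3 MISS; vc=[27,23]
#10 0x37→b6/s2 L1-HIT; vc=[27,23]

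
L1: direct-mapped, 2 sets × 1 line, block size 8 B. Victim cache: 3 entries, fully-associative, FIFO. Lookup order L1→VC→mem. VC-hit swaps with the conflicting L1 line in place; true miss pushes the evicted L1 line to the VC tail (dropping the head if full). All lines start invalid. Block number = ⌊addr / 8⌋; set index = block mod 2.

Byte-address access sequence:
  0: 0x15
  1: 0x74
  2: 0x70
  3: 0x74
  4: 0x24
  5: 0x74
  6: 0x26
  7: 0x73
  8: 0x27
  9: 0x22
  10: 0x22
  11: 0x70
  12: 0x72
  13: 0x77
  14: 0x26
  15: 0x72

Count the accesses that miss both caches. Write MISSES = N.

  [0] addr=0x15 blk=2 s=0: MISS | VC []
  [1] addr=0x74 blk=14 s=0: MISS | VC [2]
  [2] addr=0x70 blk=14 s=0: L1-HIT | VC [2]
  [3] addr=0x74 blk=14 s=0: L1-HIT | VC [2]
  [4] addr=0x24 blk=4 s=0: MISS | VC [2, 14]
  [5] addr=0x74 blk=14 s=0: VC-HIT | VC [2, 4]
  [6] addr=0x26 blk=4 s=0: VC-HIT | VC [2, 14]
  [7] addr=0x73 blk=14 s=0: VC-HIT | VC [2, 4]
  [8] addr=0x27 blk=4 s=0: VC-HIT | VC [2, 14]
  [9] addr=0x22 blk=4 s=0: L1-HIT | VC [2, 14]
  [10] addr=0x22 blk=4 s=0: L1-HIT | VC [2, 14]
  [11] addr=0x70 blk=14 s=0: VC-HIT | VC [2, 4]
  [12] addr=0x72 blk=14 s=0: L1-HIT | VC [2, 4]
  [13] addr=0x77 blk=14 s=0: L1-HIT | VC [2, 4]
  [14] addr=0x26 blk=4 s=0: VC-HIT | VC [2, 14]
  [15] addr=0x72 blk=14 s=0: VC-HIT | VC [2, 4]

MISSES = 3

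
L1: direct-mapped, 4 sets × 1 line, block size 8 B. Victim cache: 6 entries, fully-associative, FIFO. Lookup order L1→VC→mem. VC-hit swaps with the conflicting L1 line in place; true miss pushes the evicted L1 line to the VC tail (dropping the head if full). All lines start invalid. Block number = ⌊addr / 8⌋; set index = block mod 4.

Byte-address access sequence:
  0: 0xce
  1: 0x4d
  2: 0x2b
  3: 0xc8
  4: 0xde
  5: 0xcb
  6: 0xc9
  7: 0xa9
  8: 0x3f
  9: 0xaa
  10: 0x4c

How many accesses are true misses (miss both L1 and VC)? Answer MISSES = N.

MISSES = 6

0: 0xce (blk 25, set 1) → MISS  vc=[]
1: 0x4d (blk 9, set 1) → MISS  vc=[25]
2: 0x2b (blk 5, set 1) → MISS  vc=[25, 9]
3: 0xc8 (blk 25, set 1) → VC-HIT  vc=[5, 9]
4: 0xde (blk 27, set 3) → MISS  vc=[5, 9]
5: 0xcb (blk 25, set 1) → L1-HIT  vc=[5, 9]
6: 0xc9 (blk 25, set 1) → L1-HIT  vc=[5, 9]
7: 0xa9 (blk 21, set 1) → MISS  vc=[5, 9, 25]
8: 0x3f (blk 7, set 3) → MISS  vc=[5, 9, 25, 27]
9: 0xaa (blk 21, set 1) → L1-HIT  vc=[5, 9, 25, 27]
10: 0x4c (blk 9, set 1) → VC-HIT  vc=[5, 21, 25, 27]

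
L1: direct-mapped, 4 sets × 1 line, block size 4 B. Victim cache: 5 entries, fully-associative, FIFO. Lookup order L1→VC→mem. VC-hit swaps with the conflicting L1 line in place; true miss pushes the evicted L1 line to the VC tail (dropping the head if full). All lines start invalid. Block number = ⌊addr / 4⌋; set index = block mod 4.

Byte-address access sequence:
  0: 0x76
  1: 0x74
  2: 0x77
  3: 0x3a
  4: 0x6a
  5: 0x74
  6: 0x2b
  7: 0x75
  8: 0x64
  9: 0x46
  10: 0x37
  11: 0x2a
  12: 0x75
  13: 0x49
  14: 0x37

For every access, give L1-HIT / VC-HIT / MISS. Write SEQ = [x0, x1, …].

SEQ = [MISS, L1-HIT, L1-HIT, MISS, MISS, L1-HIT, MISS, L1-HIT, MISS, MISS, MISS, L1-HIT, VC-HIT, MISS, VC-HIT]

#0 0x76→b29/s1 MISS; vc=[]
#1 0x74→b29/s1 L1-HIT; vc=[]
#2 0x77→b29/s1 L1-HIT; vc=[]
#3 0x3a→b14/s2 MISS; vc=[]
#4 0x6a→b26/s2 MISS; vc=[14]
#5 0x74→b29/s1 L1-HIT; vc=[14]
#6 0x2b→b10/s2 MISS; vc=[14,26]
#7 0x75→b29/s1 L1-HIT; vc=[14,26]
#8 0x64→b25/s1 MISS; vc=[14,26,29]
#9 0x46→b17/s1 MISS; vc=[14,26,29,25]
#10 0x37→b13/s1 MISS; vc=[14,26,29,25,17]
#11 0x2a→b10/s2 L1-HIT; vc=[14,26,29,25,17]
#12 0x75→b29/s1 VC-HIT; vc=[14,26,13,25,17]
#13 0x49→b18/s2 MISS; vc=[26,13,25,17,10]
#14 0x37→b13/s1 VC-HIT; vc=[26,29,25,17,10]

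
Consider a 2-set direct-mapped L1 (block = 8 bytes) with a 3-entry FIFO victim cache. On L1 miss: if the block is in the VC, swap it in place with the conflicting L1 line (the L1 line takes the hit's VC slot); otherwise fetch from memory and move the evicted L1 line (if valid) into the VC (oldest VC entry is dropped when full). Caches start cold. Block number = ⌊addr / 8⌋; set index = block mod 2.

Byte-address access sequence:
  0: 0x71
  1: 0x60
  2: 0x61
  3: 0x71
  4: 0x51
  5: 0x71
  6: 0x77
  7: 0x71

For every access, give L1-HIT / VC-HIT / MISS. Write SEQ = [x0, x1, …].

SEQ = [MISS, MISS, L1-HIT, VC-HIT, MISS, VC-HIT, L1-HIT, L1-HIT]

#0 0x71→b14/s0 MISS; vc=[]
#1 0x60→b12/s0 MISS; vc=[14]
#2 0x61→b12/s0 L1-HIT; vc=[14]
#3 0x71→b14/s0 VC-HIT; vc=[12]
#4 0x51→b10/s0 MISS; vc=[12,14]
#5 0x71→b14/s0 VC-HIT; vc=[12,10]
#6 0x77→b14/s0 L1-HIT; vc=[12,10]
#7 0x71→b14/s0 L1-HIT; vc=[12,10]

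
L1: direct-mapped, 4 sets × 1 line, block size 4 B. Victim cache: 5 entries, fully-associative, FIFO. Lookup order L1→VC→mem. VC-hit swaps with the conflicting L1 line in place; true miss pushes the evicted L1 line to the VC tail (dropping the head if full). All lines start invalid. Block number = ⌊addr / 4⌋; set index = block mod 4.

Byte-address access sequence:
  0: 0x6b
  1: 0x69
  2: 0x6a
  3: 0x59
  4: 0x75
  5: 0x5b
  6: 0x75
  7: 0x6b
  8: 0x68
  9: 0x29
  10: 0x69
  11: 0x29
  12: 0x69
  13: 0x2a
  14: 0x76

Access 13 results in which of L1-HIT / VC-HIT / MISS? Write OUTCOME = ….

OUTCOME = VC-HIT

0: 0x6b (blk 26, set 2) → MISS  vc=[]
1: 0x69 (blk 26, set 2) → L1-HIT  vc=[]
2: 0x6a (blk 26, set 2) → L1-HIT  vc=[]
3: 0x59 (blk 22, set 2) → MISS  vc=[26]
4: 0x75 (blk 29, set 1) → MISS  vc=[26]
5: 0x5b (blk 22, set 2) → L1-HIT  vc=[26]
6: 0x75 (blk 29, set 1) → L1-HIT  vc=[26]
7: 0x6b (blk 26, set 2) → VC-HIT  vc=[22]
8: 0x68 (blk 26, set 2) → L1-HIT  vc=[22]
9: 0x29 (blk 10, set 2) → MISS  vc=[22, 26]
10: 0x69 (blk 26, set 2) → VC-HIT  vc=[22, 10]
11: 0x29 (blk 10, set 2) → VC-HIT  vc=[22, 26]
12: 0x69 (blk 26, set 2) → VC-HIT  vc=[22, 10]
13: 0x2a (blk 10, set 2) → VC-HIT  vc=[22, 26]
14: 0x76 (blk 29, set 1) → L1-HIT  vc=[22, 26]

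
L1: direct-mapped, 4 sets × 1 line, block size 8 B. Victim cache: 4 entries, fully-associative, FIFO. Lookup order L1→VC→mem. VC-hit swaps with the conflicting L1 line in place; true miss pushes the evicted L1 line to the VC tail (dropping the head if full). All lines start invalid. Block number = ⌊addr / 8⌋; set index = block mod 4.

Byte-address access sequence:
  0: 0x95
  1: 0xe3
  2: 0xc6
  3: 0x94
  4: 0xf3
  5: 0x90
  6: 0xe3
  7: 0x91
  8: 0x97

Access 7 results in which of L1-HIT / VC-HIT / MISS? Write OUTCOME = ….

OUTCOME = L1-HIT

#0 0x95→b18/s2 MISS; vc=[]
#1 0xe3→b28/s0 MISS; vc=[]
#2 0xc6→b24/s0 MISS; vc=[28]
#3 0x94→b18/s2 L1-HIT; vc=[28]
#4 0xf3→b30/s2 MISS; vc=[28,18]
#5 0x90→b18/s2 VC-HIT; vc=[28,30]
#6 0xe3→b28/s0 VC-HIT; vc=[24,30]
#7 0x91→b18/s2 L1-HIT; vc=[24,30]
#8 0x97→b18/s2 L1-HIT; vc=[24,30]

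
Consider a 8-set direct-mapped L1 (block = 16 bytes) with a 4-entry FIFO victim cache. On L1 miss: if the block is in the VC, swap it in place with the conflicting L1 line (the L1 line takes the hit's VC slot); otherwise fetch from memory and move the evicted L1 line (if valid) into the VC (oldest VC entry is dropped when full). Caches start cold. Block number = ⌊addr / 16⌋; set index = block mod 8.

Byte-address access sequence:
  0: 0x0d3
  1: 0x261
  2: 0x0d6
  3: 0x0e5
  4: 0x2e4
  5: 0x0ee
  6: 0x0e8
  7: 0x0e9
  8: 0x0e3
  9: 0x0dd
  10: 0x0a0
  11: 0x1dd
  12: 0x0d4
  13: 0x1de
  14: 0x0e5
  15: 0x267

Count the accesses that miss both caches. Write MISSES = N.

MISSES = 6

  [0] addr=0xd3 blk=13 s=5: MISS | VC []
  [1] addr=0x261 blk=38 s=6: MISS | VC []
  [2] addr=0xd6 blk=13 s=5: L1-HIT | VC []
  [3] addr=0xe5 blk=14 s=6: MISS | VC [38]
  [4] addr=0x2e4 blk=46 s=6: MISS | VC [38, 14]
  [5] addr=0xee blk=14 s=6: VC-HIT | VC [38, 46]
  [6] addr=0xe8 blk=14 s=6: L1-HIT | VC [38, 46]
  [7] addr=0xe9 blk=14 s=6: L1-HIT | VC [38, 46]
  [8] addr=0xe3 blk=14 s=6: L1-HIT | VC [38, 46]
  [9] addr=0xdd blk=13 s=5: L1-HIT | VC [38, 46]
  [10] addr=0xa0 blk=10 s=2: MISS | VC [38, 46]
  [11] addr=0x1dd blk=29 s=5: MISS | VC [38, 46, 13]
  [12] addr=0xd4 blk=13 s=5: VC-HIT | VC [38, 46, 29]
  [13] addr=0x1de blk=29 s=5: VC-HIT | VC [38, 46, 13]
  [14] addr=0xe5 blk=14 s=6: L1-HIT | VC [38, 46, 13]
  [15] addr=0x267 blk=38 s=6: VC-HIT | VC [14, 46, 13]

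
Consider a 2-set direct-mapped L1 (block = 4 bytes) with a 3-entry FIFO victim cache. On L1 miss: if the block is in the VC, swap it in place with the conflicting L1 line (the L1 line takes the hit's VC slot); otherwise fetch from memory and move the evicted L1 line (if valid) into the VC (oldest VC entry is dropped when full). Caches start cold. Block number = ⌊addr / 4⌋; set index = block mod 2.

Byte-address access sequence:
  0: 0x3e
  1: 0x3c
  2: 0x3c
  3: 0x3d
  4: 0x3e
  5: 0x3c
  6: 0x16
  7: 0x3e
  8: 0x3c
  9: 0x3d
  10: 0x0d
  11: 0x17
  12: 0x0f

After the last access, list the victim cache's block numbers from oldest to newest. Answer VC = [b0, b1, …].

  [0] addr=0x3e blk=15 s=1: MISS | VC []
  [1] addr=0x3c blk=15 s=1: L1-HIT | VC []
  [2] addr=0x3c blk=15 s=1: L1-HIT | VC []
  [3] addr=0x3d blk=15 s=1: L1-HIT | VC []
  [4] addr=0x3e blk=15 s=1: L1-HIT | VC []
  [5] addr=0x3c blk=15 s=1: L1-HIT | VC []
  [6] addr=0x16 blk=5 s=1: MISS | VC [15]
  [7] addr=0x3e blk=15 s=1: VC-HIT | VC [5]
  [8] addr=0x3c blk=15 s=1: L1-HIT | VC [5]
  [9] addr=0x3d blk=15 s=1: L1-HIT | VC [5]
  [10] addr=0xd blk=3 s=1: MISS | VC [5, 15]
  [11] addr=0x17 blk=5 s=1: VC-HIT | VC [3, 15]
  [12] addr=0xf blk=3 s=1: VC-HIT | VC [5, 15]

VC = [5, 15]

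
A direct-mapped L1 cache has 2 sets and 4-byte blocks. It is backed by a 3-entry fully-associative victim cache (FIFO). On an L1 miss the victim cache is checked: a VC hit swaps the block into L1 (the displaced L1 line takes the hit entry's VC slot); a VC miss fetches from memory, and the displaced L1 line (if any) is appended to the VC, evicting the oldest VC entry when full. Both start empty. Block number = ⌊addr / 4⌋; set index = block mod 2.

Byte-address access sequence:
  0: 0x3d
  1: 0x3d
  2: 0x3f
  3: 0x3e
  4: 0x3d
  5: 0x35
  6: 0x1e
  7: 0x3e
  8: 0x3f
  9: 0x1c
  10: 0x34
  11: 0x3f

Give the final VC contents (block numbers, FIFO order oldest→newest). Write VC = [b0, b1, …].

VC = [13, 7]

  [0] addr=0x3d blk=15 s=1: MISS | VC []
  [1] addr=0x3d blk=15 s=1: L1-HIT | VC []
  [2] addr=0x3f blk=15 s=1: L1-HIT | VC []
  [3] addr=0x3e blk=15 s=1: L1-HIT | VC []
  [4] addr=0x3d blk=15 s=1: L1-HIT | VC []
  [5] addr=0x35 blk=13 s=1: MISS | VC [15]
  [6] addr=0x1e blk=7 s=1: MISS | VC [15, 13]
  [7] addr=0x3e blk=15 s=1: VC-HIT | VC [7, 13]
  [8] addr=0x3f blk=15 s=1: L1-HIT | VC [7, 13]
  [9] addr=0x1c blk=7 s=1: VC-HIT | VC [15, 13]
  [10] addr=0x34 blk=13 s=1: VC-HIT | VC [15, 7]
  [11] addr=0x3f blk=15 s=1: VC-HIT | VC [13, 7]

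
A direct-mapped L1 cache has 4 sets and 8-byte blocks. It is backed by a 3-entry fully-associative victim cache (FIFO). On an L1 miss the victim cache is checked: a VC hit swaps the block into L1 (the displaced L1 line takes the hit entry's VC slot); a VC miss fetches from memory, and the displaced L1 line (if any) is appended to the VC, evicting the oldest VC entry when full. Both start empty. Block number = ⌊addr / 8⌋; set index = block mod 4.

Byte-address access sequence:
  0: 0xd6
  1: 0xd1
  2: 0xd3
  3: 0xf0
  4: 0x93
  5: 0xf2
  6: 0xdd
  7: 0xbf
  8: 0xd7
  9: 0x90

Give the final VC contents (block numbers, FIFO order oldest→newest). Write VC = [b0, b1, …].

  [0] addr=0xd6 blk=26 s=2: MISS | VC []
  [1] addr=0xd1 blk=26 s=2: L1-HIT | VC []
  [2] addr=0xd3 blk=26 s=2: L1-HIT | VC []
  [3] addr=0xf0 blk=30 s=2: MISS | VC [26]
  [4] addr=0x93 blk=18 s=2: MISS | VC [26, 30]
  [5] addr=0xf2 blk=30 s=2: VC-HIT | VC [26, 18]
  [6] addr=0xdd blk=27 s=3: MISS | VC [26, 18]
  [7] addr=0xbf blk=23 s=3: MISS | VC [26, 18, 27]
  [8] addr=0xd7 blk=26 s=2: VC-HIT | VC [30, 18, 27]
  [9] addr=0x90 blk=18 s=2: VC-HIT | VC [30, 26, 27]

VC = [30, 26, 27]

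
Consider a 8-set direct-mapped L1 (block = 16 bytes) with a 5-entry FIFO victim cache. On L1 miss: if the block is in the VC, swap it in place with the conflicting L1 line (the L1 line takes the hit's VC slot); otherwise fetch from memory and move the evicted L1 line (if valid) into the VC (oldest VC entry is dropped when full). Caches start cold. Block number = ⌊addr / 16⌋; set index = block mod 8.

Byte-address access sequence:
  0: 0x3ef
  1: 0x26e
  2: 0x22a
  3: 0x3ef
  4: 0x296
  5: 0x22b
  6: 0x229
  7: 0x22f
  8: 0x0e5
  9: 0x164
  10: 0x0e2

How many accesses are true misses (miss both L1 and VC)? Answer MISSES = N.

MISSES = 6

0: 0x3ef (blk 62, set 6) → MISS  vc=[]
1: 0x26e (blk 38, set 6) → MISS  vc=[62]
2: 0x22a (blk 34, set 2) → MISS  vc=[62]
3: 0x3ef (blk 62, set 6) → VC-HIT  vc=[38]
4: 0x296 (blk 41, set 1) → MISS  vc=[38]
5: 0x22b (blk 34, set 2) → L1-HIT  vc=[38]
6: 0x229 (blk 34, set 2) → L1-HIT  vc=[38]
7: 0x22f (blk 34, set 2) → L1-HIT  vc=[38]
8: 0xe5 (blk 14, set 6) → MISS  vc=[38, 62]
9: 0x164 (blk 22, set 6) → MISS  vc=[38, 62, 14]
10: 0xe2 (blk 14, set 6) → VC-HIT  vc=[38, 62, 22]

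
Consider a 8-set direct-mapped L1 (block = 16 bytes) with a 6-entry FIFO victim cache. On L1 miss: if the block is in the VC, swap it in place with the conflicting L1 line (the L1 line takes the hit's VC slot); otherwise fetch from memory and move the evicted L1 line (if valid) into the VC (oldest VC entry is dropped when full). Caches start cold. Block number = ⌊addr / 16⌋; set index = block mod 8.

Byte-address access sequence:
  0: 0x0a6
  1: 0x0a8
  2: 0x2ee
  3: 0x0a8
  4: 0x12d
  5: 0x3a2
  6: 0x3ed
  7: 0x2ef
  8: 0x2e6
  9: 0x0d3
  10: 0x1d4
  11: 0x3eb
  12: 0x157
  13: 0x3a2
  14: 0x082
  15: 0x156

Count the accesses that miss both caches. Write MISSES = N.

#0 0xa6→b10/s2 MISS; vc=[]
#1 0xa8→b10/s2 L1-HIT; vc=[]
#2 0x2ee→b46/s6 MISS; vc=[]
#3 0xa8→b10/s2 L1-HIT; vc=[]
#4 0x12d→b18/s2 MISS; vc=[10]
#5 0x3a2→b58/s2 MISS; vc=[10,18]
#6 0x3ed→b62/s6 MISS; vc=[10,18,46]
#7 0x2ef→b46/s6 VC-HIT; vc=[10,18,62]
#8 0x2e6→b46/s6 L1-HIT; vc=[10,18,62]
#9 0xd3→b13/s5 MISS; vc=[10,18,62]
#10 0x1d4→b29/s5 MISS; vc=[10,18,62,13]
#11 0x3eb→b62/s6 VC-HIT; vc=[10,18,46,13]
#12 0x157→b21/s5 MISS; vc=[10,18,46,13,29]
#13 0x3a2→b58/s2 L1-HIT; vc=[10,18,46,13,29]
#14 0x82→b8/s0 MISS; vc=[10,18,46,13,29]
#15 0x156→b21/s5 L1-HIT; vc=[10,18,46,13,29]

MISSES = 9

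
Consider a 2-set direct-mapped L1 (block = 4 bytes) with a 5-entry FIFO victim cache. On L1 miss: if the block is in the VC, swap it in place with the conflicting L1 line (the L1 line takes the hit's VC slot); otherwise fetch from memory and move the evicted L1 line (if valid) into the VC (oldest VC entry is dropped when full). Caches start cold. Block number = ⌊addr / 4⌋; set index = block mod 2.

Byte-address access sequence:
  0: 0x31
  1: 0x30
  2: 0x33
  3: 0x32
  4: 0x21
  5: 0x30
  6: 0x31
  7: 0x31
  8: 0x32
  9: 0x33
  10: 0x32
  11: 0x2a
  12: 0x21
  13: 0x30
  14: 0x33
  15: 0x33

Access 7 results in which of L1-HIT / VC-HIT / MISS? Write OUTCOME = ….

OUTCOME = L1-HIT

  [0] addr=0x31 blk=12 s=0: MISS | VC []
  [1] addr=0x30 blk=12 s=0: L1-HIT | VC []
  [2] addr=0x33 blk=12 s=0: L1-HIT | VC []
  [3] addr=0x32 blk=12 s=0: L1-HIT | VC []
  [4] addr=0x21 blk=8 s=0: MISS | VC [12]
  [5] addr=0x30 blk=12 s=0: VC-HIT | VC [8]
  [6] addr=0x31 blk=12 s=0: L1-HIT | VC [8]
  [7] addr=0x31 blk=12 s=0: L1-HIT | VC [8]
  [8] addr=0x32 blk=12 s=0: L1-HIT | VC [8]
  [9] addr=0x33 blk=12 s=0: L1-HIT | VC [8]
  [10] addr=0x32 blk=12 s=0: L1-HIT | VC [8]
  [11] addr=0x2a blk=10 s=0: MISS | VC [8, 12]
  [12] addr=0x21 blk=8 s=0: VC-HIT | VC [10, 12]
  [13] addr=0x30 blk=12 s=0: VC-HIT | VC [10, 8]
  [14] addr=0x33 blk=12 s=0: L1-HIT | VC [10, 8]
  [15] addr=0x33 blk=12 s=0: L1-HIT | VC [10, 8]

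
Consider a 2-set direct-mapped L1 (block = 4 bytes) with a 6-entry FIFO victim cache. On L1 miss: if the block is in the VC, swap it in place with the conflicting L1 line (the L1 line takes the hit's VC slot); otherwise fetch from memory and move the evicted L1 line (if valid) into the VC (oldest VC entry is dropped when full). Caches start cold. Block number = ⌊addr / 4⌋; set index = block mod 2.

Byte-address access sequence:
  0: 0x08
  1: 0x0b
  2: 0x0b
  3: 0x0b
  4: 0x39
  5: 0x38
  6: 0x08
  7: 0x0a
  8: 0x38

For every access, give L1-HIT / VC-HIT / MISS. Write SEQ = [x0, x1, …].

SEQ = [MISS, L1-HIT, L1-HIT, L1-HIT, MISS, L1-HIT, VC-HIT, L1-HIT, VC-HIT]

#0 0x8→b2/s0 MISS; vc=[]
#1 0xb→b2/s0 L1-HIT; vc=[]
#2 0xb→b2/s0 L1-HIT; vc=[]
#3 0xb→b2/s0 L1-HIT; vc=[]
#4 0x39→b14/s0 MISS; vc=[2]
#5 0x38→b14/s0 L1-HIT; vc=[2]
#6 0x8→b2/s0 VC-HIT; vc=[14]
#7 0xa→b2/s0 L1-HIT; vc=[14]
#8 0x38→b14/s0 VC-HIT; vc=[2]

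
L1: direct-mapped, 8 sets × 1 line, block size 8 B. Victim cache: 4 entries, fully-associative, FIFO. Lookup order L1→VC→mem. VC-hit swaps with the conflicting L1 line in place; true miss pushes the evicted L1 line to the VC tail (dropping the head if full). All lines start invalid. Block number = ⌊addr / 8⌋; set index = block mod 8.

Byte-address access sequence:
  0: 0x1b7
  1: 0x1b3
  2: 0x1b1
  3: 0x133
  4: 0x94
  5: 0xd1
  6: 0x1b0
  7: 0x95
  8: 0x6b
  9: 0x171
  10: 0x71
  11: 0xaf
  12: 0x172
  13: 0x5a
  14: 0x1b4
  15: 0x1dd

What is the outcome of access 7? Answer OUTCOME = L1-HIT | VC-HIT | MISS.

OUTCOME = VC-HIT

  [0] addr=0x1b7 blk=54 s=6: MISS | VC []
  [1] addr=0x1b3 blk=54 s=6: L1-HIT | VC []
  [2] addr=0x1b1 blk=54 s=6: L1-HIT | VC []
  [3] addr=0x133 blk=38 s=6: MISS | VC [54]
  [4] addr=0x94 blk=18 s=2: MISS | VC [54]
  [5] addr=0xd1 blk=26 s=2: MISS | VC [54, 18]
  [6] addr=0x1b0 blk=54 s=6: VC-HIT | VC [38, 18]
  [7] addr=0x95 blk=18 s=2: VC-HIT | VC [38, 26]
  [8] addr=0x6b blk=13 s=5: MISS | VC [38, 26]
  [9] addr=0x171 blk=46 s=6: MISS | VC [38, 26, 54]
  [10] addr=0x71 blk=14 s=6: MISS | VC [38, 26, 54, 46]
  [11] addr=0xaf blk=21 s=5: MISS | VC [26, 54, 46, 13]
  [12] addr=0x172 blk=46 s=6: VC-HIT | VC [26, 54, 14, 13]
  [13] addr=0x5a blk=11 s=3: MISS | VC [26, 54, 14, 13]
  [14] addr=0x1b4 blk=54 s=6: VC-HIT | VC [26, 46, 14, 13]
  [15] addr=0x1dd blk=59 s=3: MISS | VC [46, 14, 13, 11]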